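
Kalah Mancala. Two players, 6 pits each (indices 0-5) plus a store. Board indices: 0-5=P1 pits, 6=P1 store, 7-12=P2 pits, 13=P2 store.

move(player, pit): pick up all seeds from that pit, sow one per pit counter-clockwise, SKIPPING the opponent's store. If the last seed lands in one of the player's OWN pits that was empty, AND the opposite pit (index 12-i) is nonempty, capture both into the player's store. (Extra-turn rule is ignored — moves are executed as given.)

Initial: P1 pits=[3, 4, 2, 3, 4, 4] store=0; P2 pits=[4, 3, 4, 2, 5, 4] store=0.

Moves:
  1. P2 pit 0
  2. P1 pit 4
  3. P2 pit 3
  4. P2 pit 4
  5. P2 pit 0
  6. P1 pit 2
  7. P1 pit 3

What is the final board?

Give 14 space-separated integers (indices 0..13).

Move 1: P2 pit0 -> P1=[3,4,2,3,4,4](0) P2=[0,4,5,3,6,4](0)
Move 2: P1 pit4 -> P1=[3,4,2,3,0,5](1) P2=[1,5,5,3,6,4](0)
Move 3: P2 pit3 -> P1=[3,4,2,3,0,5](1) P2=[1,5,5,0,7,5](1)
Move 4: P2 pit4 -> P1=[4,5,3,4,1,5](1) P2=[1,5,5,0,0,6](2)
Move 5: P2 pit0 -> P1=[4,5,3,4,1,5](1) P2=[0,6,5,0,0,6](2)
Move 6: P1 pit2 -> P1=[4,5,0,5,2,6](1) P2=[0,6,5,0,0,6](2)
Move 7: P1 pit3 -> P1=[4,5,0,0,3,7](2) P2=[1,7,5,0,0,6](2)

Answer: 4 5 0 0 3 7 2 1 7 5 0 0 6 2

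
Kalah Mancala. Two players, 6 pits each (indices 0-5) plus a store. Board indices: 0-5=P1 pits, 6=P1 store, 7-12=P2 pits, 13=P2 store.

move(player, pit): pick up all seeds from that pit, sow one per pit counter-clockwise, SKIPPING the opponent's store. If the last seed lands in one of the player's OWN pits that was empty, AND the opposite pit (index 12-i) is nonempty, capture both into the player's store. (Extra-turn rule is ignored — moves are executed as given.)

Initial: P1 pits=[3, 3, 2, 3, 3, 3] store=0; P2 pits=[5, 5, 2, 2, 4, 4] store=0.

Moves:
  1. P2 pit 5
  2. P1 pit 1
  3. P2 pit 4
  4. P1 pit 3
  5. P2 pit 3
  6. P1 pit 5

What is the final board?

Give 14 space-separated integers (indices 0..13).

Answer: 5 1 4 0 5 0 2 7 6 3 1 1 2 2

Derivation:
Move 1: P2 pit5 -> P1=[4,4,3,3,3,3](0) P2=[5,5,2,2,4,0](1)
Move 2: P1 pit1 -> P1=[4,0,4,4,4,4](0) P2=[5,5,2,2,4,0](1)
Move 3: P2 pit4 -> P1=[5,1,4,4,4,4](0) P2=[5,5,2,2,0,1](2)
Move 4: P1 pit3 -> P1=[5,1,4,0,5,5](1) P2=[6,5,2,2,0,1](2)
Move 5: P2 pit3 -> P1=[5,1,4,0,5,5](1) P2=[6,5,2,0,1,2](2)
Move 6: P1 pit5 -> P1=[5,1,4,0,5,0](2) P2=[7,6,3,1,1,2](2)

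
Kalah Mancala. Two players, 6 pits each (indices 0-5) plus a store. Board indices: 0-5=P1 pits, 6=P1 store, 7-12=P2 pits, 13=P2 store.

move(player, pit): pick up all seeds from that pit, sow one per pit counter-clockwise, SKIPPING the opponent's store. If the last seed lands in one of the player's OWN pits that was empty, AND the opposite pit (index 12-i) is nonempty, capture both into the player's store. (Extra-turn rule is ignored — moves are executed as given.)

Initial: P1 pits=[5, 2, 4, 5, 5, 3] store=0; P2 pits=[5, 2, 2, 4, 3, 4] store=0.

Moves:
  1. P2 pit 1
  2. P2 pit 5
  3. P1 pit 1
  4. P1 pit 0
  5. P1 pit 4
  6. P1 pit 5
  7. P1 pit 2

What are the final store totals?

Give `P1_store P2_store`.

Answer: 4 1

Derivation:
Move 1: P2 pit1 -> P1=[5,2,4,5,5,3](0) P2=[5,0,3,5,3,4](0)
Move 2: P2 pit5 -> P1=[6,3,5,5,5,3](0) P2=[5,0,3,5,3,0](1)
Move 3: P1 pit1 -> P1=[6,0,6,6,6,3](0) P2=[5,0,3,5,3,0](1)
Move 4: P1 pit0 -> P1=[0,1,7,7,7,4](1) P2=[5,0,3,5,3,0](1)
Move 5: P1 pit4 -> P1=[0,1,7,7,0,5](2) P2=[6,1,4,6,4,0](1)
Move 6: P1 pit5 -> P1=[0,1,7,7,0,0](3) P2=[7,2,5,7,4,0](1)
Move 7: P1 pit2 -> P1=[0,1,0,8,1,1](4) P2=[8,3,6,7,4,0](1)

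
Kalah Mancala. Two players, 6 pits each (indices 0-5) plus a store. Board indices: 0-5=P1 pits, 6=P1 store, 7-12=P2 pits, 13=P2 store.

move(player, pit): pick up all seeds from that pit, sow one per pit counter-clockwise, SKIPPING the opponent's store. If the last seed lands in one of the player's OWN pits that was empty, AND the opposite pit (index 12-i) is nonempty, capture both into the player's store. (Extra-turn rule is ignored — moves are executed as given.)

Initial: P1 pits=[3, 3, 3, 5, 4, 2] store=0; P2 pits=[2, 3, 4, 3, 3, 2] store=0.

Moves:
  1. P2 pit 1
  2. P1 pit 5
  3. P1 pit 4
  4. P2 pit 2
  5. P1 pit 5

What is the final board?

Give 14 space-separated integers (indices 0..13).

Answer: 4 3 3 5 0 0 3 4 1 0 5 5 3 1

Derivation:
Move 1: P2 pit1 -> P1=[3,3,3,5,4,2](0) P2=[2,0,5,4,4,2](0)
Move 2: P1 pit5 -> P1=[3,3,3,5,4,0](1) P2=[3,0,5,4,4,2](0)
Move 3: P1 pit4 -> P1=[3,3,3,5,0,1](2) P2=[4,1,5,4,4,2](0)
Move 4: P2 pit2 -> P1=[4,3,3,5,0,1](2) P2=[4,1,0,5,5,3](1)
Move 5: P1 pit5 -> P1=[4,3,3,5,0,0](3) P2=[4,1,0,5,5,3](1)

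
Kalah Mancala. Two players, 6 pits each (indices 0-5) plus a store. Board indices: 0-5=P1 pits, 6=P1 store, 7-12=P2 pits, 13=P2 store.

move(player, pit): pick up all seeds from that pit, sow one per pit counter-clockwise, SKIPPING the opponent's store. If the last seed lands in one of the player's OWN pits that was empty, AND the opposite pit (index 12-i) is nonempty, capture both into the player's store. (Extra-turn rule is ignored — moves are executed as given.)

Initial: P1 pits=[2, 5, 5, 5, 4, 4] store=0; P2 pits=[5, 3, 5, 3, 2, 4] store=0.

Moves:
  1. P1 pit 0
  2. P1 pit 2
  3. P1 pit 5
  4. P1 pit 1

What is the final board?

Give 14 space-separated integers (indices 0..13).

Move 1: P1 pit0 -> P1=[0,6,6,5,4,4](0) P2=[5,3,5,3,2,4](0)
Move 2: P1 pit2 -> P1=[0,6,0,6,5,5](1) P2=[6,4,5,3,2,4](0)
Move 3: P1 pit5 -> P1=[0,6,0,6,5,0](2) P2=[7,5,6,4,2,4](0)
Move 4: P1 pit1 -> P1=[0,0,1,7,6,1](3) P2=[8,5,6,4,2,4](0)

Answer: 0 0 1 7 6 1 3 8 5 6 4 2 4 0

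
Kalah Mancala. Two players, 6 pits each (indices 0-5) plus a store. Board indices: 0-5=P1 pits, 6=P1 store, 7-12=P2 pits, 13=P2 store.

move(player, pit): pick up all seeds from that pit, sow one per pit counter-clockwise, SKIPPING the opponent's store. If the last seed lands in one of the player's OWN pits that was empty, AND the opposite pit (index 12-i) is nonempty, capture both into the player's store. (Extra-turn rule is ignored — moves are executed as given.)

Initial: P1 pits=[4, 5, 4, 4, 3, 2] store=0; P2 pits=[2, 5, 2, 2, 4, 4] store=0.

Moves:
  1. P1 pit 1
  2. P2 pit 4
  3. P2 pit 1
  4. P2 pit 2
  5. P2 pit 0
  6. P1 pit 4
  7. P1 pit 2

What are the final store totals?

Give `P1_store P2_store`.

Answer: 3 8

Derivation:
Move 1: P1 pit1 -> P1=[4,0,5,5,4,3](1) P2=[2,5,2,2,4,4](0)
Move 2: P2 pit4 -> P1=[5,1,5,5,4,3](1) P2=[2,5,2,2,0,5](1)
Move 3: P2 pit1 -> P1=[5,1,5,5,4,3](1) P2=[2,0,3,3,1,6](2)
Move 4: P2 pit2 -> P1=[5,1,5,5,4,3](1) P2=[2,0,0,4,2,7](2)
Move 5: P2 pit0 -> P1=[5,1,5,0,4,3](1) P2=[0,1,0,4,2,7](8)
Move 6: P1 pit4 -> P1=[5,1,5,0,0,4](2) P2=[1,2,0,4,2,7](8)
Move 7: P1 pit2 -> P1=[5,1,0,1,1,5](3) P2=[2,2,0,4,2,7](8)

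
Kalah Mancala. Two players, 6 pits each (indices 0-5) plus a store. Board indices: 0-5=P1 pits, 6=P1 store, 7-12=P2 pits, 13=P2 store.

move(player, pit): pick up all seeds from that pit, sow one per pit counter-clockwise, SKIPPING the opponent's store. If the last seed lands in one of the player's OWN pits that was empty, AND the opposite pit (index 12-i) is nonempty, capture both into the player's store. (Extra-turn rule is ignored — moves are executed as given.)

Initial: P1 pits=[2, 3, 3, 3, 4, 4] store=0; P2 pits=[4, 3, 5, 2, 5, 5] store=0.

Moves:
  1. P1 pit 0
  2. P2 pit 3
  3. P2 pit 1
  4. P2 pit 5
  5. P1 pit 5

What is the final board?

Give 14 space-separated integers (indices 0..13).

Move 1: P1 pit0 -> P1=[0,4,4,3,4,4](0) P2=[4,3,5,2,5,5](0)
Move 2: P2 pit3 -> P1=[0,4,4,3,4,4](0) P2=[4,3,5,0,6,6](0)
Move 3: P2 pit1 -> P1=[0,4,4,3,4,4](0) P2=[4,0,6,1,7,6](0)
Move 4: P2 pit5 -> P1=[1,5,5,4,5,4](0) P2=[4,0,6,1,7,0](1)
Move 5: P1 pit5 -> P1=[1,5,5,4,5,0](1) P2=[5,1,7,1,7,0](1)

Answer: 1 5 5 4 5 0 1 5 1 7 1 7 0 1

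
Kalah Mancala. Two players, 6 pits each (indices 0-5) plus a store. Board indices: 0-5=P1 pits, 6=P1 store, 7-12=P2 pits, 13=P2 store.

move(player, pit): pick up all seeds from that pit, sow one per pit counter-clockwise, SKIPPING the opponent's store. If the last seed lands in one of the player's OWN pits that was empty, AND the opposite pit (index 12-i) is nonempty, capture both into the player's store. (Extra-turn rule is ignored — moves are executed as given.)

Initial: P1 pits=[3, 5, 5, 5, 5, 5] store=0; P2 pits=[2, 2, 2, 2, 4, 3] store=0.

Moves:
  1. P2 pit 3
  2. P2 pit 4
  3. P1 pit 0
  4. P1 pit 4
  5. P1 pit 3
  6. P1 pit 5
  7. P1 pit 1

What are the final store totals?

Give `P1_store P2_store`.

Answer: 4 1

Derivation:
Move 1: P2 pit3 -> P1=[3,5,5,5,5,5](0) P2=[2,2,2,0,5,4](0)
Move 2: P2 pit4 -> P1=[4,6,6,5,5,5](0) P2=[2,2,2,0,0,5](1)
Move 3: P1 pit0 -> P1=[0,7,7,6,6,5](0) P2=[2,2,2,0,0,5](1)
Move 4: P1 pit4 -> P1=[0,7,7,6,0,6](1) P2=[3,3,3,1,0,5](1)
Move 5: P1 pit3 -> P1=[0,7,7,0,1,7](2) P2=[4,4,4,1,0,5](1)
Move 6: P1 pit5 -> P1=[0,7,7,0,1,0](3) P2=[5,5,5,2,1,6](1)
Move 7: P1 pit1 -> P1=[0,0,8,1,2,1](4) P2=[6,6,5,2,1,6](1)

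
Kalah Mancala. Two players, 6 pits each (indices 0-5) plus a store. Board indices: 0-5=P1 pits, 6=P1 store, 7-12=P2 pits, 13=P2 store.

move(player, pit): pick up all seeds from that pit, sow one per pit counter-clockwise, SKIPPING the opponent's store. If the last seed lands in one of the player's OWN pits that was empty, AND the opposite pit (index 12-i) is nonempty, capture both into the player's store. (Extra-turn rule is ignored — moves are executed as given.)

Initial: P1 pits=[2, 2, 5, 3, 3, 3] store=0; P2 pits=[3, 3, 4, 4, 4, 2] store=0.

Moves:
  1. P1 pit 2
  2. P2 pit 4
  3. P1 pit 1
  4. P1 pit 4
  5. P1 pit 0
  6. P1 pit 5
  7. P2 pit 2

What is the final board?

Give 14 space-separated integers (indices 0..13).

Answer: 1 2 2 6 0 0 3 6 5 0 6 1 4 2

Derivation:
Move 1: P1 pit2 -> P1=[2,2,0,4,4,4](1) P2=[4,3,4,4,4,2](0)
Move 2: P2 pit4 -> P1=[3,3,0,4,4,4](1) P2=[4,3,4,4,0,3](1)
Move 3: P1 pit1 -> P1=[3,0,1,5,5,4](1) P2=[4,3,4,4,0,3](1)
Move 4: P1 pit4 -> P1=[3,0,1,5,0,5](2) P2=[5,4,5,4,0,3](1)
Move 5: P1 pit0 -> P1=[0,1,2,6,0,5](2) P2=[5,4,5,4,0,3](1)
Move 6: P1 pit5 -> P1=[0,1,2,6,0,0](3) P2=[6,5,6,5,0,3](1)
Move 7: P2 pit2 -> P1=[1,2,2,6,0,0](3) P2=[6,5,0,6,1,4](2)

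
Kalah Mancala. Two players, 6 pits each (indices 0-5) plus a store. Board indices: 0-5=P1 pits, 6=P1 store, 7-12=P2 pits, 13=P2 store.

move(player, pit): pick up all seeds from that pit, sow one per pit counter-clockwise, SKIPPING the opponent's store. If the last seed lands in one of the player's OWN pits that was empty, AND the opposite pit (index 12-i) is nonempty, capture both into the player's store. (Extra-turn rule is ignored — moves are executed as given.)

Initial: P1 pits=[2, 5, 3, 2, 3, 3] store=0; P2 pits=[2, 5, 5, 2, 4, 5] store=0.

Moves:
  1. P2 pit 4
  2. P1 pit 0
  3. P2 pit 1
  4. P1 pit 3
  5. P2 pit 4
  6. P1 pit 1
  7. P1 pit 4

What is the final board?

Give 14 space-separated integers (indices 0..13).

Move 1: P2 pit4 -> P1=[3,6,3,2,3,3](0) P2=[2,5,5,2,0,6](1)
Move 2: P1 pit0 -> P1=[0,7,4,3,3,3](0) P2=[2,5,5,2,0,6](1)
Move 3: P2 pit1 -> P1=[0,7,4,3,3,3](0) P2=[2,0,6,3,1,7](2)
Move 4: P1 pit3 -> P1=[0,7,4,0,4,4](1) P2=[2,0,6,3,1,7](2)
Move 5: P2 pit4 -> P1=[0,7,4,0,4,4](1) P2=[2,0,6,3,0,8](2)
Move 6: P1 pit1 -> P1=[0,0,5,1,5,5](2) P2=[3,1,6,3,0,8](2)
Move 7: P1 pit4 -> P1=[0,0,5,1,0,6](3) P2=[4,2,7,3,0,8](2)

Answer: 0 0 5 1 0 6 3 4 2 7 3 0 8 2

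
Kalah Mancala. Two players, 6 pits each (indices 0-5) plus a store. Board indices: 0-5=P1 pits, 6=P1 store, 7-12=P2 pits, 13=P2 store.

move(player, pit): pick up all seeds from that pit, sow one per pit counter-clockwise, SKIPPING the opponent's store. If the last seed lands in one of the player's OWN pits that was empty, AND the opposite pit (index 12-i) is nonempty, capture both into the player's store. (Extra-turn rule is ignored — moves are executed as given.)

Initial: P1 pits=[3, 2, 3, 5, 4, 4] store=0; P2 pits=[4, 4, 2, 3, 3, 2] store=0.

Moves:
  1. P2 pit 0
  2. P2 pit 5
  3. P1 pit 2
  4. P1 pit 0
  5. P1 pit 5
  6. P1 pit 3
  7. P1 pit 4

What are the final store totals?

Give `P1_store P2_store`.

Answer: 3 1

Derivation:
Move 1: P2 pit0 -> P1=[3,2,3,5,4,4](0) P2=[0,5,3,4,4,2](0)
Move 2: P2 pit5 -> P1=[4,2,3,5,4,4](0) P2=[0,5,3,4,4,0](1)
Move 3: P1 pit2 -> P1=[4,2,0,6,5,5](0) P2=[0,5,3,4,4,0](1)
Move 4: P1 pit0 -> P1=[0,3,1,7,6,5](0) P2=[0,5,3,4,4,0](1)
Move 5: P1 pit5 -> P1=[0,3,1,7,6,0](1) P2=[1,6,4,5,4,0](1)
Move 6: P1 pit3 -> P1=[0,3,1,0,7,1](2) P2=[2,7,5,6,4,0](1)
Move 7: P1 pit4 -> P1=[0,3,1,0,0,2](3) P2=[3,8,6,7,5,0](1)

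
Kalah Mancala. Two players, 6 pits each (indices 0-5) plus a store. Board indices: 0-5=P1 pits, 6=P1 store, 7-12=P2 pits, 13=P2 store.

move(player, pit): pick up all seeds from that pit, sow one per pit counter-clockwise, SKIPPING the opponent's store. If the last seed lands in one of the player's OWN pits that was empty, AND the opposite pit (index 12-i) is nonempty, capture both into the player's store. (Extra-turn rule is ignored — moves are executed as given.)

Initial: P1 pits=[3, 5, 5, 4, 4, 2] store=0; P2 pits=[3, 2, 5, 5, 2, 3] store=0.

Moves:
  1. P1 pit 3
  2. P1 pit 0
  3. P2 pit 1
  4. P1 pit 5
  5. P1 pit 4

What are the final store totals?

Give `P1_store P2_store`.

Answer: 9 0

Derivation:
Move 1: P1 pit3 -> P1=[3,5,5,0,5,3](1) P2=[4,2,5,5,2,3](0)
Move 2: P1 pit0 -> P1=[0,6,6,0,5,3](7) P2=[4,2,0,5,2,3](0)
Move 3: P2 pit1 -> P1=[0,6,6,0,5,3](7) P2=[4,0,1,6,2,3](0)
Move 4: P1 pit5 -> P1=[0,6,6,0,5,0](8) P2=[5,1,1,6,2,3](0)
Move 5: P1 pit4 -> P1=[0,6,6,0,0,1](9) P2=[6,2,2,6,2,3](0)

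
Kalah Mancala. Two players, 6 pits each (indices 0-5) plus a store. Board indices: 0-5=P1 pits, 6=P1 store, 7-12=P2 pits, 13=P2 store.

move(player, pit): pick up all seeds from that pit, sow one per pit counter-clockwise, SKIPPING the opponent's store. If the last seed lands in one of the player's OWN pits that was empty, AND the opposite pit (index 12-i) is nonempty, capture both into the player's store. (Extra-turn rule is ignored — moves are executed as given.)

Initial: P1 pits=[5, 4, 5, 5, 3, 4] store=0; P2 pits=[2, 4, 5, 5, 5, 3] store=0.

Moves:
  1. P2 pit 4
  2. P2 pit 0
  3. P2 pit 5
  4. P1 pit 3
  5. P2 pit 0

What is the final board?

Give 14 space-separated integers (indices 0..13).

Move 1: P2 pit4 -> P1=[6,5,6,5,3,4](0) P2=[2,4,5,5,0,4](1)
Move 2: P2 pit0 -> P1=[6,5,6,5,3,4](0) P2=[0,5,6,5,0,4](1)
Move 3: P2 pit5 -> P1=[7,6,7,5,3,4](0) P2=[0,5,6,5,0,0](2)
Move 4: P1 pit3 -> P1=[7,6,7,0,4,5](1) P2=[1,6,6,5,0,0](2)
Move 5: P2 pit0 -> P1=[7,6,7,0,4,5](1) P2=[0,7,6,5,0,0](2)

Answer: 7 6 7 0 4 5 1 0 7 6 5 0 0 2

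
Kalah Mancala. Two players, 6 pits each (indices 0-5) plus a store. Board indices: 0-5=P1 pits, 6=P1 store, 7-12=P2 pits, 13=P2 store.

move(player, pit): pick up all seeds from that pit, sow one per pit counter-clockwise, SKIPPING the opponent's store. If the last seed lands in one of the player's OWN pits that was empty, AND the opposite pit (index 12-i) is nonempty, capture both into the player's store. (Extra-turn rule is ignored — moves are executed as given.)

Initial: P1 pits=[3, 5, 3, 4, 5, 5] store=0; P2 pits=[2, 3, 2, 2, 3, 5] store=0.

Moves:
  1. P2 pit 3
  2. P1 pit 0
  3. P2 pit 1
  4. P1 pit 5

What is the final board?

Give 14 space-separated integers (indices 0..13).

Answer: 0 6 4 5 5 0 1 3 1 4 2 5 6 0

Derivation:
Move 1: P2 pit3 -> P1=[3,5,3,4,5,5](0) P2=[2,3,2,0,4,6](0)
Move 2: P1 pit0 -> P1=[0,6,4,5,5,5](0) P2=[2,3,2,0,4,6](0)
Move 3: P2 pit1 -> P1=[0,6,4,5,5,5](0) P2=[2,0,3,1,5,6](0)
Move 4: P1 pit5 -> P1=[0,6,4,5,5,0](1) P2=[3,1,4,2,5,6](0)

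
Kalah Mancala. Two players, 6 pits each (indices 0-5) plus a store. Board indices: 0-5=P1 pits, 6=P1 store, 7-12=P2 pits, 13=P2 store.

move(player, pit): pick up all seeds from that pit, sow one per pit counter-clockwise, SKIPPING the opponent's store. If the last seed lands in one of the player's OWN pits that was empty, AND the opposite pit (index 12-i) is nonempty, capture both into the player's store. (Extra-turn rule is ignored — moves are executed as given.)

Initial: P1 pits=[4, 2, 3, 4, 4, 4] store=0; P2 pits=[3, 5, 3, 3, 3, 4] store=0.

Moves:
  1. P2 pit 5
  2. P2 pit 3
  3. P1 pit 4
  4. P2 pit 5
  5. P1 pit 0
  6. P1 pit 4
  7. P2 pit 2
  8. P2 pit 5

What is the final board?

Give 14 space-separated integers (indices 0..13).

Move 1: P2 pit5 -> P1=[5,3,4,4,4,4](0) P2=[3,5,3,3,3,0](1)
Move 2: P2 pit3 -> P1=[5,3,4,4,4,4](0) P2=[3,5,3,0,4,1](2)
Move 3: P1 pit4 -> P1=[5,3,4,4,0,5](1) P2=[4,6,3,0,4,1](2)
Move 4: P2 pit5 -> P1=[5,3,4,4,0,5](1) P2=[4,6,3,0,4,0](3)
Move 5: P1 pit0 -> P1=[0,4,5,5,1,6](1) P2=[4,6,3,0,4,0](3)
Move 6: P1 pit4 -> P1=[0,4,5,5,0,7](1) P2=[4,6,3,0,4,0](3)
Move 7: P2 pit2 -> P1=[0,4,5,5,0,7](1) P2=[4,6,0,1,5,1](3)
Move 8: P2 pit5 -> P1=[0,4,5,5,0,7](1) P2=[4,6,0,1,5,0](4)

Answer: 0 4 5 5 0 7 1 4 6 0 1 5 0 4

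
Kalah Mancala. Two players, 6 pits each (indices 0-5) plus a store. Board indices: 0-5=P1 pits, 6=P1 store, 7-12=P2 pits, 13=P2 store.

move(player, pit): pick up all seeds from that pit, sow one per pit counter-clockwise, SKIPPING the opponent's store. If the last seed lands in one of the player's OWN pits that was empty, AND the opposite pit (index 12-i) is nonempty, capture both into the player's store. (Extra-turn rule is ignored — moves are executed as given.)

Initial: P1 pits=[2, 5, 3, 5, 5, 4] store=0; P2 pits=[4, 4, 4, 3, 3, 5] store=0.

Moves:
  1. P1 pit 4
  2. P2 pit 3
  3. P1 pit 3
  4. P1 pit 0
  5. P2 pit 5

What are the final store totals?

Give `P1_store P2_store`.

Answer: 2 2

Derivation:
Move 1: P1 pit4 -> P1=[2,5,3,5,0,5](1) P2=[5,5,5,3,3,5](0)
Move 2: P2 pit3 -> P1=[2,5,3,5,0,5](1) P2=[5,5,5,0,4,6](1)
Move 3: P1 pit3 -> P1=[2,5,3,0,1,6](2) P2=[6,6,5,0,4,6](1)
Move 4: P1 pit0 -> P1=[0,6,4,0,1,6](2) P2=[6,6,5,0,4,6](1)
Move 5: P2 pit5 -> P1=[1,7,5,1,2,6](2) P2=[6,6,5,0,4,0](2)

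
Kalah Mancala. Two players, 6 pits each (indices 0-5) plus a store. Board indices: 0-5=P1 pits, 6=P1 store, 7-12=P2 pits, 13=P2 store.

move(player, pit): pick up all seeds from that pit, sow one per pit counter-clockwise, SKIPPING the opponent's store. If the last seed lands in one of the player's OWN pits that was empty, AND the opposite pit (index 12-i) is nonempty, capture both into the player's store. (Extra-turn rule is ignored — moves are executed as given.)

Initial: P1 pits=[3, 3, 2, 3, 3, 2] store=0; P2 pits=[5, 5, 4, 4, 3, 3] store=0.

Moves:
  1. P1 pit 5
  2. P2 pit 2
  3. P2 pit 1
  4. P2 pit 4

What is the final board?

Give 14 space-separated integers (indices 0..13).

Move 1: P1 pit5 -> P1=[3,3,2,3,3,0](1) P2=[6,5,4,4,3,3](0)
Move 2: P2 pit2 -> P1=[3,3,2,3,3,0](1) P2=[6,5,0,5,4,4](1)
Move 3: P2 pit1 -> P1=[3,3,2,3,3,0](1) P2=[6,0,1,6,5,5](2)
Move 4: P2 pit4 -> P1=[4,4,3,3,3,0](1) P2=[6,0,1,6,0,6](3)

Answer: 4 4 3 3 3 0 1 6 0 1 6 0 6 3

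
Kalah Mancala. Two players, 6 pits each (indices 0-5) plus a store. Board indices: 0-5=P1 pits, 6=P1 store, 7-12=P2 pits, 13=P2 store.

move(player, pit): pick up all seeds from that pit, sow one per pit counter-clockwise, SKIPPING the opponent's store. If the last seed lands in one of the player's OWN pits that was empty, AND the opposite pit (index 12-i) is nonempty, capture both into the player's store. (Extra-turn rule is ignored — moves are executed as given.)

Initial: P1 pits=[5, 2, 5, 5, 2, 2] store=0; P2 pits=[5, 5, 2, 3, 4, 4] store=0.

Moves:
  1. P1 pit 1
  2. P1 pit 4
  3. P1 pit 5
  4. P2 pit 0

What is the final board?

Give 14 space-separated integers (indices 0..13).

Answer: 5 0 6 6 0 0 2 0 7 3 4 5 5 1

Derivation:
Move 1: P1 pit1 -> P1=[5,0,6,6,2,2](0) P2=[5,5,2,3,4,4](0)
Move 2: P1 pit4 -> P1=[5,0,6,6,0,3](1) P2=[5,5,2,3,4,4](0)
Move 3: P1 pit5 -> P1=[5,0,6,6,0,0](2) P2=[6,6,2,3,4,4](0)
Move 4: P2 pit0 -> P1=[5,0,6,6,0,0](2) P2=[0,7,3,4,5,5](1)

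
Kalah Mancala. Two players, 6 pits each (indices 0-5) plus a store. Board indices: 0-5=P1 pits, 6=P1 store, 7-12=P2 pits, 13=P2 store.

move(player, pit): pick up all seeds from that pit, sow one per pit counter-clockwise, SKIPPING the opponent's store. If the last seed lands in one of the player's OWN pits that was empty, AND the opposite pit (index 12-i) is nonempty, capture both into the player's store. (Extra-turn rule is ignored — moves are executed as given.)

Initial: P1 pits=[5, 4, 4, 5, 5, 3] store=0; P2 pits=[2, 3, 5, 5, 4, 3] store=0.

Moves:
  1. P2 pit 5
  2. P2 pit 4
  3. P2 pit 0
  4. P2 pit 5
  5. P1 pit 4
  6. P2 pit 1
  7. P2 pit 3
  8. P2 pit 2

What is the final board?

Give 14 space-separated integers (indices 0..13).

Answer: 9 8 6 6 0 4 1 1 0 0 1 3 3 6

Derivation:
Move 1: P2 pit5 -> P1=[6,5,4,5,5,3](0) P2=[2,3,5,5,4,0](1)
Move 2: P2 pit4 -> P1=[7,6,4,5,5,3](0) P2=[2,3,5,5,0,1](2)
Move 3: P2 pit0 -> P1=[7,6,4,5,5,3](0) P2=[0,4,6,5,0,1](2)
Move 4: P2 pit5 -> P1=[7,6,4,5,5,3](0) P2=[0,4,6,5,0,0](3)
Move 5: P1 pit4 -> P1=[7,6,4,5,0,4](1) P2=[1,5,7,5,0,0](3)
Move 6: P2 pit1 -> P1=[7,6,4,5,0,4](1) P2=[1,0,8,6,1,1](4)
Move 7: P2 pit3 -> P1=[8,7,5,5,0,4](1) P2=[1,0,8,0,2,2](5)
Move 8: P2 pit2 -> P1=[9,8,6,6,0,4](1) P2=[1,0,0,1,3,3](6)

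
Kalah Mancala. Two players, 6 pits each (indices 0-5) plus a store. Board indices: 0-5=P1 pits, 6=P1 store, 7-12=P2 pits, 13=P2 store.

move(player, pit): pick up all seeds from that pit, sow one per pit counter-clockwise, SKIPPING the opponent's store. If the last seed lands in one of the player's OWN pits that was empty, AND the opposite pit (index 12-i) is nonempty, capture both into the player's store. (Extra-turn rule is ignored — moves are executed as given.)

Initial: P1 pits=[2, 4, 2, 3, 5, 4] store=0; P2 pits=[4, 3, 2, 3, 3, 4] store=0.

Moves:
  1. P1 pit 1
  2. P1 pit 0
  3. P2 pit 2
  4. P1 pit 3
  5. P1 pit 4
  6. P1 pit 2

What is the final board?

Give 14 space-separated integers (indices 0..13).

Answer: 0 1 0 1 1 8 3 6 4 1 5 5 4 0

Derivation:
Move 1: P1 pit1 -> P1=[2,0,3,4,6,5](0) P2=[4,3,2,3,3,4](0)
Move 2: P1 pit0 -> P1=[0,1,4,4,6,5](0) P2=[4,3,2,3,3,4](0)
Move 3: P2 pit2 -> P1=[0,1,4,4,6,5](0) P2=[4,3,0,4,4,4](0)
Move 4: P1 pit3 -> P1=[0,1,4,0,7,6](1) P2=[5,3,0,4,4,4](0)
Move 5: P1 pit4 -> P1=[0,1,4,0,0,7](2) P2=[6,4,1,5,5,4](0)
Move 6: P1 pit2 -> P1=[0,1,0,1,1,8](3) P2=[6,4,1,5,5,4](0)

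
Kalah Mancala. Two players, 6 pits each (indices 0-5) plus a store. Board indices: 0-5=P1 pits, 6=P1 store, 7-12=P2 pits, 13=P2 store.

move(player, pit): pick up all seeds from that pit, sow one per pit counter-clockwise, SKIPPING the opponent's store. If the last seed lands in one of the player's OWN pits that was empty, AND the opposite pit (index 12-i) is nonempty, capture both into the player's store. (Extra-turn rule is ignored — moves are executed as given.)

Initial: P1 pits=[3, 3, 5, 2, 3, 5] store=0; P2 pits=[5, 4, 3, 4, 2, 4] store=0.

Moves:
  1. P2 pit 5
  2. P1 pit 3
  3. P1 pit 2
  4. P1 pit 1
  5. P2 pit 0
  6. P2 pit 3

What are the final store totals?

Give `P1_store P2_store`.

Answer: 1 3

Derivation:
Move 1: P2 pit5 -> P1=[4,4,6,2,3,5](0) P2=[5,4,3,4,2,0](1)
Move 2: P1 pit3 -> P1=[4,4,6,0,4,6](0) P2=[5,4,3,4,2,0](1)
Move 3: P1 pit2 -> P1=[4,4,0,1,5,7](1) P2=[6,5,3,4,2,0](1)
Move 4: P1 pit1 -> P1=[4,0,1,2,6,8](1) P2=[6,5,3,4,2,0](1)
Move 5: P2 pit0 -> P1=[4,0,1,2,6,8](1) P2=[0,6,4,5,3,1](2)
Move 6: P2 pit3 -> P1=[5,1,1,2,6,8](1) P2=[0,6,4,0,4,2](3)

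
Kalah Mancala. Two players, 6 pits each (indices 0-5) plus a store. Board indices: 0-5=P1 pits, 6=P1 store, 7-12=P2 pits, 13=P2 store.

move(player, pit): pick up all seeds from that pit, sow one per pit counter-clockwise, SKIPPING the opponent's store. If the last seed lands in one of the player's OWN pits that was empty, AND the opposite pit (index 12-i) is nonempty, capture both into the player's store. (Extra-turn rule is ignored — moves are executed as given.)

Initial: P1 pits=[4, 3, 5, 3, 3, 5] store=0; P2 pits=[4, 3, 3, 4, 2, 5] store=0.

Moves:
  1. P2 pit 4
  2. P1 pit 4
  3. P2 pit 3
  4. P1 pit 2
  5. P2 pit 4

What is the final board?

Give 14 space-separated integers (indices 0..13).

Move 1: P2 pit4 -> P1=[4,3,5,3,3,5](0) P2=[4,3,3,4,0,6](1)
Move 2: P1 pit4 -> P1=[4,3,5,3,0,6](1) P2=[5,3,3,4,0,6](1)
Move 3: P2 pit3 -> P1=[5,3,5,3,0,6](1) P2=[5,3,3,0,1,7](2)
Move 4: P1 pit2 -> P1=[5,3,0,4,1,7](2) P2=[6,3,3,0,1,7](2)
Move 5: P2 pit4 -> P1=[5,3,0,4,1,7](2) P2=[6,3,3,0,0,8](2)

Answer: 5 3 0 4 1 7 2 6 3 3 0 0 8 2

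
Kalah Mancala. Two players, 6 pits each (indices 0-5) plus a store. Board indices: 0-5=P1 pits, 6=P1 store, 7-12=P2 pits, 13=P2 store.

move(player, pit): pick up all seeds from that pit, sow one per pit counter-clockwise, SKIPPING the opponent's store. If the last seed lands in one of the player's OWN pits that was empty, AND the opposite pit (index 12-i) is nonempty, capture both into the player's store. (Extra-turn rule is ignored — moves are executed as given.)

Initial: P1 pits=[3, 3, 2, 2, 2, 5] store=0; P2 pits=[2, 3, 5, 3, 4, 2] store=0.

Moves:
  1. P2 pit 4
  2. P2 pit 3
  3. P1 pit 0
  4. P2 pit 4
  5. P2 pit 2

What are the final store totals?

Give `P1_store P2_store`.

Move 1: P2 pit4 -> P1=[4,4,2,2,2,5](0) P2=[2,3,5,3,0,3](1)
Move 2: P2 pit3 -> P1=[4,4,2,2,2,5](0) P2=[2,3,5,0,1,4](2)
Move 3: P1 pit0 -> P1=[0,5,3,3,3,5](0) P2=[2,3,5,0,1,4](2)
Move 4: P2 pit4 -> P1=[0,5,3,3,3,5](0) P2=[2,3,5,0,0,5](2)
Move 5: P2 pit2 -> P1=[1,5,3,3,3,5](0) P2=[2,3,0,1,1,6](3)

Answer: 0 3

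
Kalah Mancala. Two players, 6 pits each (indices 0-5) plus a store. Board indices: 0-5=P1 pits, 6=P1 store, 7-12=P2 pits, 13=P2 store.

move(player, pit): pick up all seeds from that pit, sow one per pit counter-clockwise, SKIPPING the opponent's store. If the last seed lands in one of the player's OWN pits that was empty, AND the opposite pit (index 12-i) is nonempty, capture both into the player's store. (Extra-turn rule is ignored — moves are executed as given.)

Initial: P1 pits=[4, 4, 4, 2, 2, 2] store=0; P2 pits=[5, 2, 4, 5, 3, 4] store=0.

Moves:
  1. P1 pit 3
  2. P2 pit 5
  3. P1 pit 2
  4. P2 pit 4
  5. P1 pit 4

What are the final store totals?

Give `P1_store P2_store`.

Move 1: P1 pit3 -> P1=[4,4,4,0,3,3](0) P2=[5,2,4,5,3,4](0)
Move 2: P2 pit5 -> P1=[5,5,5,0,3,3](0) P2=[5,2,4,5,3,0](1)
Move 3: P1 pit2 -> P1=[5,5,0,1,4,4](1) P2=[6,2,4,5,3,0](1)
Move 4: P2 pit4 -> P1=[6,5,0,1,4,4](1) P2=[6,2,4,5,0,1](2)
Move 5: P1 pit4 -> P1=[6,5,0,1,0,5](2) P2=[7,3,4,5,0,1](2)

Answer: 2 2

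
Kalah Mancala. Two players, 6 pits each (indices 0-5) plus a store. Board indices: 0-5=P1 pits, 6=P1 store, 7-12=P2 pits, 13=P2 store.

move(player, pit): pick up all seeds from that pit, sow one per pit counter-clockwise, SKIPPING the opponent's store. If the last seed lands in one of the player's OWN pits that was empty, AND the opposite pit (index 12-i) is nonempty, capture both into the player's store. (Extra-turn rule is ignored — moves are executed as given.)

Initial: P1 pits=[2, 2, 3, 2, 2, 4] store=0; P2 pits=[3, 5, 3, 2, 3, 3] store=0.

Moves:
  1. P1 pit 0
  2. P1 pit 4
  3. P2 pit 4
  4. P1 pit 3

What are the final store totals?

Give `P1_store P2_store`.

Answer: 1 1

Derivation:
Move 1: P1 pit0 -> P1=[0,3,4,2,2,4](0) P2=[3,5,3,2,3,3](0)
Move 2: P1 pit4 -> P1=[0,3,4,2,0,5](1) P2=[3,5,3,2,3,3](0)
Move 3: P2 pit4 -> P1=[1,3,4,2,0,5](1) P2=[3,5,3,2,0,4](1)
Move 4: P1 pit3 -> P1=[1,3,4,0,1,6](1) P2=[3,5,3,2,0,4](1)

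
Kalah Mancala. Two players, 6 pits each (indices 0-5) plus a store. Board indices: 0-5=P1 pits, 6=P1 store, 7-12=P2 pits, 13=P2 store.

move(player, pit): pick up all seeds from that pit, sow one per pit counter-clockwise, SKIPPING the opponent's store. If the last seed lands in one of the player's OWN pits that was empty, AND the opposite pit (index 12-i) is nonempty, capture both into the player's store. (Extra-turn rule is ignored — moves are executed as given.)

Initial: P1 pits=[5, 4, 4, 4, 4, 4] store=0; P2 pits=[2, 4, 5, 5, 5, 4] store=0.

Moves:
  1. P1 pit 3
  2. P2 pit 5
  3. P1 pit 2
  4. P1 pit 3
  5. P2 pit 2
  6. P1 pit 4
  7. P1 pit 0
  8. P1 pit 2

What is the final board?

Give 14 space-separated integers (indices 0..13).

Answer: 0 6 0 2 1 8 4 6 5 1 7 7 1 2

Derivation:
Move 1: P1 pit3 -> P1=[5,4,4,0,5,5](1) P2=[3,4,5,5,5,4](0)
Move 2: P2 pit5 -> P1=[6,5,5,0,5,5](1) P2=[3,4,5,5,5,0](1)
Move 3: P1 pit2 -> P1=[6,5,0,1,6,6](2) P2=[4,4,5,5,5,0](1)
Move 4: P1 pit3 -> P1=[6,5,0,0,7,6](2) P2=[4,4,5,5,5,0](1)
Move 5: P2 pit2 -> P1=[7,5,0,0,7,6](2) P2=[4,4,0,6,6,1](2)
Move 6: P1 pit4 -> P1=[7,5,0,0,0,7](3) P2=[5,5,1,7,7,1](2)
Move 7: P1 pit0 -> P1=[0,6,1,1,1,8](4) P2=[6,5,1,7,7,1](2)
Move 8: P1 pit2 -> P1=[0,6,0,2,1,8](4) P2=[6,5,1,7,7,1](2)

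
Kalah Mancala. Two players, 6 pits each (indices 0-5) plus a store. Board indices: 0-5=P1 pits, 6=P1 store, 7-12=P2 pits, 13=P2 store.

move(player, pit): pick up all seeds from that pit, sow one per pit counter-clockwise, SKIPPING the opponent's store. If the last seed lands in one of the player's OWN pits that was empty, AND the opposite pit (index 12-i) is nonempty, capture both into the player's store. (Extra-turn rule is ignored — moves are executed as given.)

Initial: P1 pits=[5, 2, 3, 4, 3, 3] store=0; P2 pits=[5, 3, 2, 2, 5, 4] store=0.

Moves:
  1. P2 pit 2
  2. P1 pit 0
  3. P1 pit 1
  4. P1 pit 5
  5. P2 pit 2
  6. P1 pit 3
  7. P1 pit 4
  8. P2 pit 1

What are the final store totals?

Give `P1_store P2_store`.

Answer: 3 1

Derivation:
Move 1: P2 pit2 -> P1=[5,2,3,4,3,3](0) P2=[5,3,0,3,6,4](0)
Move 2: P1 pit0 -> P1=[0,3,4,5,4,4](0) P2=[5,3,0,3,6,4](0)
Move 3: P1 pit1 -> P1=[0,0,5,6,5,4](0) P2=[5,3,0,3,6,4](0)
Move 4: P1 pit5 -> P1=[0,0,5,6,5,0](1) P2=[6,4,1,3,6,4](0)
Move 5: P2 pit2 -> P1=[0,0,5,6,5,0](1) P2=[6,4,0,4,6,4](0)
Move 6: P1 pit3 -> P1=[0,0,5,0,6,1](2) P2=[7,5,1,4,6,4](0)
Move 7: P1 pit4 -> P1=[0,0,5,0,0,2](3) P2=[8,6,2,5,6,4](0)
Move 8: P2 pit1 -> P1=[1,0,5,0,0,2](3) P2=[8,0,3,6,7,5](1)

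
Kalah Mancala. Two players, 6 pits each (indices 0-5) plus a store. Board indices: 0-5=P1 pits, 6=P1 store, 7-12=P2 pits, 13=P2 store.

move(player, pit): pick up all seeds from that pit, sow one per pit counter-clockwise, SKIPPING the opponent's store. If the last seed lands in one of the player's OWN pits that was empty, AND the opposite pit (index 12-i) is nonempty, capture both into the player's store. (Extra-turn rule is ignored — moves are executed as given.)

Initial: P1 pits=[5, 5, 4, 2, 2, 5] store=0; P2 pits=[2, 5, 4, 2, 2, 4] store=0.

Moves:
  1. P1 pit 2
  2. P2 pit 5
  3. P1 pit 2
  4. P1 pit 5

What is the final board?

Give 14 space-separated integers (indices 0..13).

Move 1: P1 pit2 -> P1=[5,5,0,3,3,6](1) P2=[2,5,4,2,2,4](0)
Move 2: P2 pit5 -> P1=[6,6,1,3,3,6](1) P2=[2,5,4,2,2,0](1)
Move 3: P1 pit2 -> P1=[6,6,0,4,3,6](1) P2=[2,5,4,2,2,0](1)
Move 4: P1 pit5 -> P1=[6,6,0,4,3,0](2) P2=[3,6,5,3,3,0](1)

Answer: 6 6 0 4 3 0 2 3 6 5 3 3 0 1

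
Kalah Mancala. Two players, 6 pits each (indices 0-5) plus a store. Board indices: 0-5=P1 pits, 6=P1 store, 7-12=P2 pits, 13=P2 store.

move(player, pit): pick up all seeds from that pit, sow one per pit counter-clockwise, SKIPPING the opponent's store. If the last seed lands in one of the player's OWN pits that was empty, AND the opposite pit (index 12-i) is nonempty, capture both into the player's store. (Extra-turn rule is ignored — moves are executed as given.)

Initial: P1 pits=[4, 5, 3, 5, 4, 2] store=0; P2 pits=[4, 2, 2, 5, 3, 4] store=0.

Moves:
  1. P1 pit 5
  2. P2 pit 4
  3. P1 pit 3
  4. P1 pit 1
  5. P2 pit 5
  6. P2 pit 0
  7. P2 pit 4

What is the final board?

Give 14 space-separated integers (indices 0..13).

Move 1: P1 pit5 -> P1=[4,5,3,5,4,0](1) P2=[5,2,2,5,3,4](0)
Move 2: P2 pit4 -> P1=[5,5,3,5,4,0](1) P2=[5,2,2,5,0,5](1)
Move 3: P1 pit3 -> P1=[5,5,3,0,5,1](2) P2=[6,3,2,5,0,5](1)
Move 4: P1 pit1 -> P1=[5,0,4,1,6,2](3) P2=[6,3,2,5,0,5](1)
Move 5: P2 pit5 -> P1=[6,1,5,2,6,2](3) P2=[6,3,2,5,0,0](2)
Move 6: P2 pit0 -> P1=[6,1,5,2,6,2](3) P2=[0,4,3,6,1,1](3)
Move 7: P2 pit4 -> P1=[6,1,5,2,6,2](3) P2=[0,4,3,6,0,2](3)

Answer: 6 1 5 2 6 2 3 0 4 3 6 0 2 3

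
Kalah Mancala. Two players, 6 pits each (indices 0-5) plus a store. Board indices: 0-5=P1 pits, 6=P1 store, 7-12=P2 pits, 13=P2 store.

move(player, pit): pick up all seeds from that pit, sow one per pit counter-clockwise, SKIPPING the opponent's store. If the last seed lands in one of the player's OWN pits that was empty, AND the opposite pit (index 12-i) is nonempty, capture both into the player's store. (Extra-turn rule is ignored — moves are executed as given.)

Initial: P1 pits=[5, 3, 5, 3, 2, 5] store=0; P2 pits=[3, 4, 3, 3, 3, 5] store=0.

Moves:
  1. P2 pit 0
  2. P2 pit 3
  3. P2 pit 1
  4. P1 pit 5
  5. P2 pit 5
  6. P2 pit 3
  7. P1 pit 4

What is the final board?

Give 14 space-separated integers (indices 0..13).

Move 1: P2 pit0 -> P1=[5,3,5,3,2,5](0) P2=[0,5,4,4,3,5](0)
Move 2: P2 pit3 -> P1=[6,3,5,3,2,5](0) P2=[0,5,4,0,4,6](1)
Move 3: P2 pit1 -> P1=[6,3,5,3,2,5](0) P2=[0,0,5,1,5,7](2)
Move 4: P1 pit5 -> P1=[6,3,5,3,2,0](1) P2=[1,1,6,2,5,7](2)
Move 5: P2 pit5 -> P1=[7,4,6,4,3,1](1) P2=[1,1,6,2,5,0](3)
Move 6: P2 pit3 -> P1=[0,4,6,4,3,1](1) P2=[1,1,6,0,6,0](11)
Move 7: P1 pit4 -> P1=[0,4,6,4,0,2](2) P2=[2,1,6,0,6,0](11)

Answer: 0 4 6 4 0 2 2 2 1 6 0 6 0 11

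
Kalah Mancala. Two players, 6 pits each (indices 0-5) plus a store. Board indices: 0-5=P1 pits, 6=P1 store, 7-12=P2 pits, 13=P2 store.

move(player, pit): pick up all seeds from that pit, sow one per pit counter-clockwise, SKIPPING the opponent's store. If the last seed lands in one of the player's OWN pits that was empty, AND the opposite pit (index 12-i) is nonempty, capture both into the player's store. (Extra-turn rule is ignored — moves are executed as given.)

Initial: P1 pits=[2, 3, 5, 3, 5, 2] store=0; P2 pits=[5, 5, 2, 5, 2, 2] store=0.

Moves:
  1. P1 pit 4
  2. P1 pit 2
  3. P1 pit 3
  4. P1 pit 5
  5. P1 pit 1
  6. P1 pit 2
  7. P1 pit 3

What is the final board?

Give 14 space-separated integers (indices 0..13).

Answer: 2 0 0 0 4 0 14 0 7 4 6 2 2 0

Derivation:
Move 1: P1 pit4 -> P1=[2,3,5,3,0,3](1) P2=[6,6,3,5,2,2](0)
Move 2: P1 pit2 -> P1=[2,3,0,4,1,4](2) P2=[7,6,3,5,2,2](0)
Move 3: P1 pit3 -> P1=[2,3,0,0,2,5](3) P2=[8,6,3,5,2,2](0)
Move 4: P1 pit5 -> P1=[2,3,0,0,2,0](4) P2=[9,7,4,6,2,2](0)
Move 5: P1 pit1 -> P1=[2,0,1,1,3,0](4) P2=[9,7,4,6,2,2](0)
Move 6: P1 pit2 -> P1=[2,0,0,2,3,0](4) P2=[9,7,4,6,2,2](0)
Move 7: P1 pit3 -> P1=[2,0,0,0,4,0](14) P2=[0,7,4,6,2,2](0)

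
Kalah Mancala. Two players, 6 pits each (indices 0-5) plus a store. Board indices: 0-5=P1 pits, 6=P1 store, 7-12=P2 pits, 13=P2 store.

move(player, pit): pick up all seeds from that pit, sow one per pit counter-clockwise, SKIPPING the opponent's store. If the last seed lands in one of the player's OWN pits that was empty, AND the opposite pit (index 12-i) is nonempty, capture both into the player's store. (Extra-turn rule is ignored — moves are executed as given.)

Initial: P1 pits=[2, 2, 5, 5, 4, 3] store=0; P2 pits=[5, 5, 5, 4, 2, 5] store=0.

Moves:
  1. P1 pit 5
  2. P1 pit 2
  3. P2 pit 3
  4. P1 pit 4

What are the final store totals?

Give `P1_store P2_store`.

Move 1: P1 pit5 -> P1=[2,2,5,5,4,0](1) P2=[6,6,5,4,2,5](0)
Move 2: P1 pit2 -> P1=[2,2,0,6,5,1](2) P2=[7,6,5,4,2,5](0)
Move 3: P2 pit3 -> P1=[3,2,0,6,5,1](2) P2=[7,6,5,0,3,6](1)
Move 4: P1 pit4 -> P1=[3,2,0,6,0,2](3) P2=[8,7,6,0,3,6](1)

Answer: 3 1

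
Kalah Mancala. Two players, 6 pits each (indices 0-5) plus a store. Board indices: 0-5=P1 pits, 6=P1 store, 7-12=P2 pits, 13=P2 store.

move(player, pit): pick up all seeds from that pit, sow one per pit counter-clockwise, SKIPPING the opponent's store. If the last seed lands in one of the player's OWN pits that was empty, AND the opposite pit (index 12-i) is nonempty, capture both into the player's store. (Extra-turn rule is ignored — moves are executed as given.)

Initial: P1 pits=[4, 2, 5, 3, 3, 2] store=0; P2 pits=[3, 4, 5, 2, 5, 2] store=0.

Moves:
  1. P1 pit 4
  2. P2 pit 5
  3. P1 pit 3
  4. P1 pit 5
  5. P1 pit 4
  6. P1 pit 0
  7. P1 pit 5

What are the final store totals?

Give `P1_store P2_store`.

Answer: 10 1

Derivation:
Move 1: P1 pit4 -> P1=[4,2,5,3,0,3](1) P2=[4,4,5,2,5,2](0)
Move 2: P2 pit5 -> P1=[5,2,5,3,0,3](1) P2=[4,4,5,2,5,0](1)
Move 3: P1 pit3 -> P1=[5,2,5,0,1,4](2) P2=[4,4,5,2,5,0](1)
Move 4: P1 pit5 -> P1=[5,2,5,0,1,0](3) P2=[5,5,6,2,5,0](1)
Move 5: P1 pit4 -> P1=[5,2,5,0,0,0](9) P2=[0,5,6,2,5,0](1)
Move 6: P1 pit0 -> P1=[0,3,6,1,1,1](9) P2=[0,5,6,2,5,0](1)
Move 7: P1 pit5 -> P1=[0,3,6,1,1,0](10) P2=[0,5,6,2,5,0](1)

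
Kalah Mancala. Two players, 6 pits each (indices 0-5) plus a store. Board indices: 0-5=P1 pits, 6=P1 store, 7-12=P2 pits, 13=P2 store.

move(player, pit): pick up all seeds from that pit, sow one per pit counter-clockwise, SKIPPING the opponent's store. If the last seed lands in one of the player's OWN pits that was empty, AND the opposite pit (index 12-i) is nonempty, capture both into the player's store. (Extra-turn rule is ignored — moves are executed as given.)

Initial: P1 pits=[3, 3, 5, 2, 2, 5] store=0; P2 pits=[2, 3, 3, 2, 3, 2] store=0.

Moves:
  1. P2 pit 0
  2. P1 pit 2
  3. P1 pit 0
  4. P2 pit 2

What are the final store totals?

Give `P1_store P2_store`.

Move 1: P2 pit0 -> P1=[3,3,5,2,2,5](0) P2=[0,4,4,2,3,2](0)
Move 2: P1 pit2 -> P1=[3,3,0,3,3,6](1) P2=[1,4,4,2,3,2](0)
Move 3: P1 pit0 -> P1=[0,4,1,4,3,6](1) P2=[1,4,4,2,3,2](0)
Move 4: P2 pit2 -> P1=[0,4,1,4,3,6](1) P2=[1,4,0,3,4,3](1)

Answer: 1 1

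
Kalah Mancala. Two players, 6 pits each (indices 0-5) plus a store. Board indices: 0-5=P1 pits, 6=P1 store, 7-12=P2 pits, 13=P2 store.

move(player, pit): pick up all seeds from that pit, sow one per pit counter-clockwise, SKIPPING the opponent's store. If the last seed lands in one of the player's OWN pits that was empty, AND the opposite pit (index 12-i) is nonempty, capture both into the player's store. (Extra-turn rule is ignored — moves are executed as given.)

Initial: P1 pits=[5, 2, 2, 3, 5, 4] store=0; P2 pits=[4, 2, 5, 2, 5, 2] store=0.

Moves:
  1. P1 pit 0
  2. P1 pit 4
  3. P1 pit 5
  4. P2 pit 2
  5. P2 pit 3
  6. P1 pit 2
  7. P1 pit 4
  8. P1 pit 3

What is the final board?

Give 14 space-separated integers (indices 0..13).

Answer: 2 5 0 0 1 3 4 7 5 0 0 8 4 2

Derivation:
Move 1: P1 pit0 -> P1=[0,3,3,4,6,5](0) P2=[4,2,5,2,5,2](0)
Move 2: P1 pit4 -> P1=[0,3,3,4,0,6](1) P2=[5,3,6,3,5,2](0)
Move 3: P1 pit5 -> P1=[0,3,3,4,0,0](2) P2=[6,4,7,4,6,2](0)
Move 4: P2 pit2 -> P1=[1,4,4,4,0,0](2) P2=[6,4,0,5,7,3](1)
Move 5: P2 pit3 -> P1=[2,5,4,4,0,0](2) P2=[6,4,0,0,8,4](2)
Move 6: P1 pit2 -> P1=[2,5,0,5,1,1](3) P2=[6,4,0,0,8,4](2)
Move 7: P1 pit4 -> P1=[2,5,0,5,0,2](3) P2=[6,4,0,0,8,4](2)
Move 8: P1 pit3 -> P1=[2,5,0,0,1,3](4) P2=[7,5,0,0,8,4](2)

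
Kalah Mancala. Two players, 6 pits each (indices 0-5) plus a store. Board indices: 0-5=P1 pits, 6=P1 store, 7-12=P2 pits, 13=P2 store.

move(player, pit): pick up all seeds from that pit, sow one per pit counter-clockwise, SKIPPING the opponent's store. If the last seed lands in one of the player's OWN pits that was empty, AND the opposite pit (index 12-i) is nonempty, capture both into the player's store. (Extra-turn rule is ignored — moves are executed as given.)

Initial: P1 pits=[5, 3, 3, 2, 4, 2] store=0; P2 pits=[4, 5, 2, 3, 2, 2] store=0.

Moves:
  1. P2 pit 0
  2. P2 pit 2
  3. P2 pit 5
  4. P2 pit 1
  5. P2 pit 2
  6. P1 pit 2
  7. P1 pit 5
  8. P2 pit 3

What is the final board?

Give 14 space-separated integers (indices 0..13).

Answer: 8 5 1 4 5 0 1 1 1 0 0 6 2 3

Derivation:
Move 1: P2 pit0 -> P1=[5,3,3,2,4,2](0) P2=[0,6,3,4,3,2](0)
Move 2: P2 pit2 -> P1=[5,3,3,2,4,2](0) P2=[0,6,0,5,4,3](0)
Move 3: P2 pit5 -> P1=[6,4,3,2,4,2](0) P2=[0,6,0,5,4,0](1)
Move 4: P2 pit1 -> P1=[7,4,3,2,4,2](0) P2=[0,0,1,6,5,1](2)
Move 5: P2 pit2 -> P1=[7,4,3,2,4,2](0) P2=[0,0,0,7,5,1](2)
Move 6: P1 pit2 -> P1=[7,4,0,3,5,3](0) P2=[0,0,0,7,5,1](2)
Move 7: P1 pit5 -> P1=[7,4,0,3,5,0](1) P2=[1,1,0,7,5,1](2)
Move 8: P2 pit3 -> P1=[8,5,1,4,5,0](1) P2=[1,1,0,0,6,2](3)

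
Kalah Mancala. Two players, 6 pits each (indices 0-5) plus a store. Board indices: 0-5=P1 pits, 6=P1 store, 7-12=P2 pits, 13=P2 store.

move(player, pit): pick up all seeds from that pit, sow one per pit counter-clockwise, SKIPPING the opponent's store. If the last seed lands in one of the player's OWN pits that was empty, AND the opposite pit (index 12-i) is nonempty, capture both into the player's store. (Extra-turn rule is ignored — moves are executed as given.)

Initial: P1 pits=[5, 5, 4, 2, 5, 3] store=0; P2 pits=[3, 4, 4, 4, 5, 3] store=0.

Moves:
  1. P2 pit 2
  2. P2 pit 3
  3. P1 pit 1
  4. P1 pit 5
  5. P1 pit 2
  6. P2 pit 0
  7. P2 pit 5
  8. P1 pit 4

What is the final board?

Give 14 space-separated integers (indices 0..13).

Move 1: P2 pit2 -> P1=[5,5,4,2,5,3](0) P2=[3,4,0,5,6,4](1)
Move 2: P2 pit3 -> P1=[6,6,4,2,5,3](0) P2=[3,4,0,0,7,5](2)
Move 3: P1 pit1 -> P1=[6,0,5,3,6,4](1) P2=[4,4,0,0,7,5](2)
Move 4: P1 pit5 -> P1=[6,0,5,3,6,0](2) P2=[5,5,1,0,7,5](2)
Move 5: P1 pit2 -> P1=[6,0,0,4,7,1](3) P2=[6,5,1,0,7,5](2)
Move 6: P2 pit0 -> P1=[6,0,0,4,7,1](3) P2=[0,6,2,1,8,6](3)
Move 7: P2 pit5 -> P1=[7,1,1,5,8,1](3) P2=[0,6,2,1,8,0](4)
Move 8: P1 pit4 -> P1=[7,1,1,5,0,2](4) P2=[1,7,3,2,9,1](4)

Answer: 7 1 1 5 0 2 4 1 7 3 2 9 1 4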